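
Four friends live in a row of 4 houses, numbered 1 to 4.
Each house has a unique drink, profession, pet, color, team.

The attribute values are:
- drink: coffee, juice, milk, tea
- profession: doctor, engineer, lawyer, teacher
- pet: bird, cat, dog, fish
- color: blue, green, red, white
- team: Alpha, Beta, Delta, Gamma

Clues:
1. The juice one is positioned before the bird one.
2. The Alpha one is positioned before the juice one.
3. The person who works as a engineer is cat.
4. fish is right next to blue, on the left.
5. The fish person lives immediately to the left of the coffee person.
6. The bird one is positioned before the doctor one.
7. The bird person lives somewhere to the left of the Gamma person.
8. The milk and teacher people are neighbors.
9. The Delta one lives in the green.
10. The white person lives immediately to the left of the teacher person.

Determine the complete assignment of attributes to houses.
Solution:

House | Drink | Profession | Pet | Color | Team
-----------------------------------------------
  1   | milk | engineer | cat | white | Alpha
  2   | juice | teacher | fish | green | Delta
  3   | coffee | lawyer | bird | blue | Beta
  4   | tea | doctor | dog | red | Gamma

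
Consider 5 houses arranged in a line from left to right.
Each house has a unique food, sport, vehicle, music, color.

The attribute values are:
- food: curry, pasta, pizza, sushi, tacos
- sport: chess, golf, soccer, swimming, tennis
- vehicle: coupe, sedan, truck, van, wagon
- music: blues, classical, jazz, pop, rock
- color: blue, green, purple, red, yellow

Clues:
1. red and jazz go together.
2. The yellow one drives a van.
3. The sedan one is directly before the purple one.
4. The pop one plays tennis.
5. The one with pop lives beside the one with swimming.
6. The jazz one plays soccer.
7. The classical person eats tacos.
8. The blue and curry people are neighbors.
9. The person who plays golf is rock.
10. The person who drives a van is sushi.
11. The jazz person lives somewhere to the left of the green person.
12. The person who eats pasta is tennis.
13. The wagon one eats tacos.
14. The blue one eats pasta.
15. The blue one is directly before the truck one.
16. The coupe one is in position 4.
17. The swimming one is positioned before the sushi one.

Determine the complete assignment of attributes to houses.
Solution:

House | Food | Sport | Vehicle | Music | Color
----------------------------------------------
  1   | pasta | tennis | sedan | pop | blue
  2   | curry | swimming | truck | blues | purple
  3   | sushi | golf | van | rock | yellow
  4   | pizza | soccer | coupe | jazz | red
  5   | tacos | chess | wagon | classical | green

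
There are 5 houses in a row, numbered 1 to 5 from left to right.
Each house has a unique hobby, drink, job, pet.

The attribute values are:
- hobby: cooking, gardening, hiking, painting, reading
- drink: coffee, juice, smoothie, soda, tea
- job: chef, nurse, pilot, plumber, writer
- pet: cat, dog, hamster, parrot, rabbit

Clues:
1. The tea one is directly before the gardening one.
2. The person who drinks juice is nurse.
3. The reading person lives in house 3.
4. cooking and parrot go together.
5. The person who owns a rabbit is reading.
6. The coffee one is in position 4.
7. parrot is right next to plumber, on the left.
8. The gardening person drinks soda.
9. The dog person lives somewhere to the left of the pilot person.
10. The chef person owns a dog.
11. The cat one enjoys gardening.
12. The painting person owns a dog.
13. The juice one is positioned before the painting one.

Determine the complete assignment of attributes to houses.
Solution:

House | Hobby | Drink | Job | Pet
---------------------------------
  1   | cooking | tea | writer | parrot
  2   | gardening | soda | plumber | cat
  3   | reading | juice | nurse | rabbit
  4   | painting | coffee | chef | dog
  5   | hiking | smoothie | pilot | hamster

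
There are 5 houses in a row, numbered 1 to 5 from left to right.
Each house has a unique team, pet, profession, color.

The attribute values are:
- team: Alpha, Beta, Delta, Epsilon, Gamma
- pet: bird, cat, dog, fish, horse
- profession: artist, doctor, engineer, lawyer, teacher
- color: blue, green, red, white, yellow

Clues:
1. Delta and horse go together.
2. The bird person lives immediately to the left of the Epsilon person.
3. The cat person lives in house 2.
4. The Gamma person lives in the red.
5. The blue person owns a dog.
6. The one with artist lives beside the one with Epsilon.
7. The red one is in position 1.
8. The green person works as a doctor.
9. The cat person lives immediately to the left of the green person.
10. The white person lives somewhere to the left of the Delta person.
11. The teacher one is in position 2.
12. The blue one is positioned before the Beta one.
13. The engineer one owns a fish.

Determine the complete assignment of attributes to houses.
Solution:

House | Team | Pet | Profession | Color
---------------------------------------
  1   | Gamma | bird | artist | red
  2   | Epsilon | cat | teacher | white
  3   | Delta | horse | doctor | green
  4   | Alpha | dog | lawyer | blue
  5   | Beta | fish | engineer | yellow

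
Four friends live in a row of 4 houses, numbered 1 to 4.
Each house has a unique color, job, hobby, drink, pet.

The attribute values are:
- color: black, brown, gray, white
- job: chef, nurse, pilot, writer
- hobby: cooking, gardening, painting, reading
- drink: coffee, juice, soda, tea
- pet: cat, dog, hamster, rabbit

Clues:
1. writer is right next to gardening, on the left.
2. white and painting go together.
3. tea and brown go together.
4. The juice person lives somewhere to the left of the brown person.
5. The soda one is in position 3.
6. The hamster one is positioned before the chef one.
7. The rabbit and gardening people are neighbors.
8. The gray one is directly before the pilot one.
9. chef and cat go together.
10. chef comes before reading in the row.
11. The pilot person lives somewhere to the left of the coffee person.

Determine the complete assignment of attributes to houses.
Solution:

House | Color | Job | Hobby | Drink | Pet
-----------------------------------------
  1   | gray | writer | cooking | juice | rabbit
  2   | brown | pilot | gardening | tea | hamster
  3   | white | chef | painting | soda | cat
  4   | black | nurse | reading | coffee | dog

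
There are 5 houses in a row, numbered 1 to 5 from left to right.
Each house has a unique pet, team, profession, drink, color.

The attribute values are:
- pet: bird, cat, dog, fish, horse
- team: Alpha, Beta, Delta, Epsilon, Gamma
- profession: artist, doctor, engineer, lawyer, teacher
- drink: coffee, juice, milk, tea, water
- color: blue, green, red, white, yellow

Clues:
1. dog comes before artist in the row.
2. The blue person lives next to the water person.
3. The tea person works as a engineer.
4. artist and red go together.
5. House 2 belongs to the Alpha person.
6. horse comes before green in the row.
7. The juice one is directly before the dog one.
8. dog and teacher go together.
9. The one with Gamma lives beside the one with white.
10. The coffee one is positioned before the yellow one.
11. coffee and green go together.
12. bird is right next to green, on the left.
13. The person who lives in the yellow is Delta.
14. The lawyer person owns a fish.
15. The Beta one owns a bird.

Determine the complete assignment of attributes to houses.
Solution:

House | Pet | Team | Profession | Drink | Color
-----------------------------------------------
  1   | horse | Gamma | doctor | juice | blue
  2   | dog | Alpha | teacher | water | white
  3   | bird | Beta | artist | milk | red
  4   | fish | Epsilon | lawyer | coffee | green
  5   | cat | Delta | engineer | tea | yellow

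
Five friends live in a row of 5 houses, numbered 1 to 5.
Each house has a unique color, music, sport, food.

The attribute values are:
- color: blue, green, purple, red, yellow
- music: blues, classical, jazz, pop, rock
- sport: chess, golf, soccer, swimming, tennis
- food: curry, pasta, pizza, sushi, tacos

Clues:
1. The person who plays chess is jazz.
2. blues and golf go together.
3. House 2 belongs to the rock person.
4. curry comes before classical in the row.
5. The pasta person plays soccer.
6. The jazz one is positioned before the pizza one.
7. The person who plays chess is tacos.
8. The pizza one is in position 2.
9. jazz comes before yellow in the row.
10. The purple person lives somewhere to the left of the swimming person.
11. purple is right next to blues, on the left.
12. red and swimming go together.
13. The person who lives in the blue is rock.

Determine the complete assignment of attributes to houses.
Solution:

House | Color | Music | Sport | Food
------------------------------------
  1   | green | jazz | chess | tacos
  2   | blue | rock | tennis | pizza
  3   | purple | pop | soccer | pasta
  4   | yellow | blues | golf | curry
  5   | red | classical | swimming | sushi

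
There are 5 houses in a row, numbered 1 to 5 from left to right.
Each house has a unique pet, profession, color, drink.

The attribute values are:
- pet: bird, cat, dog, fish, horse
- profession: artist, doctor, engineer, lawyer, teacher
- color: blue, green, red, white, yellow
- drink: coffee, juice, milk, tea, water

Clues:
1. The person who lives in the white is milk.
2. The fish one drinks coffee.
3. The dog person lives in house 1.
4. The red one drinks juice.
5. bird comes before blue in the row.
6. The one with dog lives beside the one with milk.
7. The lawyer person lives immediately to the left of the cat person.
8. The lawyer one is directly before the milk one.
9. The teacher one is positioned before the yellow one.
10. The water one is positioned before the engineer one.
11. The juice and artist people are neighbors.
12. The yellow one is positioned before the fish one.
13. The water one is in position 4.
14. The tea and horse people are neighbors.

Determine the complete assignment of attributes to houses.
Solution:

House | Pet | Profession | Color | Drink
----------------------------------------
  1   | dog | lawyer | red | juice
  2   | cat | artist | white | milk
  3   | bird | teacher | green | tea
  4   | horse | doctor | yellow | water
  5   | fish | engineer | blue | coffee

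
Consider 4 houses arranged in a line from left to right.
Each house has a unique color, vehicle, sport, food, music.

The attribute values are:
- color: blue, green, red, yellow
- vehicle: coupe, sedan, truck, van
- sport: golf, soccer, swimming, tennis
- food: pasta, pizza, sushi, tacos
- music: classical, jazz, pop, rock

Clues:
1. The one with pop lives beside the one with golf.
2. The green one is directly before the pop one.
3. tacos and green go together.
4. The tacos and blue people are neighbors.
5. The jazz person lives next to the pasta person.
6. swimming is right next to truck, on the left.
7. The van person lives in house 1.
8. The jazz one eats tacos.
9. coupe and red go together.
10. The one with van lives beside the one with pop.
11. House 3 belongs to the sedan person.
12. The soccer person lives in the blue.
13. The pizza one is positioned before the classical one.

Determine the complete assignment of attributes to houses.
Solution:

House | Color | Vehicle | Sport | Food | Music
----------------------------------------------
  1   | green | van | swimming | tacos | jazz
  2   | blue | truck | soccer | pasta | pop
  3   | yellow | sedan | golf | pizza | rock
  4   | red | coupe | tennis | sushi | classical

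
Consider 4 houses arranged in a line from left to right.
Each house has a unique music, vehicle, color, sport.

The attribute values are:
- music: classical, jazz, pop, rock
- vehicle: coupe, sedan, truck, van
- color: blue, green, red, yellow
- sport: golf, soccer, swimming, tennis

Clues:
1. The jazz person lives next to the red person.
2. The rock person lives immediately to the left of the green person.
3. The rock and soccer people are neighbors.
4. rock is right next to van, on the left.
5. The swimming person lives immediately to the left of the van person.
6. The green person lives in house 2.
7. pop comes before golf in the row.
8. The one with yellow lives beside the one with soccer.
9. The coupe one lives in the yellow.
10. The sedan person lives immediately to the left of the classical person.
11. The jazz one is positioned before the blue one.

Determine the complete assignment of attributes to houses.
Solution:

House | Music | Vehicle | Color | Sport
---------------------------------------
  1   | rock | coupe | yellow | swimming
  2   | jazz | van | green | soccer
  3   | pop | sedan | red | tennis
  4   | classical | truck | blue | golf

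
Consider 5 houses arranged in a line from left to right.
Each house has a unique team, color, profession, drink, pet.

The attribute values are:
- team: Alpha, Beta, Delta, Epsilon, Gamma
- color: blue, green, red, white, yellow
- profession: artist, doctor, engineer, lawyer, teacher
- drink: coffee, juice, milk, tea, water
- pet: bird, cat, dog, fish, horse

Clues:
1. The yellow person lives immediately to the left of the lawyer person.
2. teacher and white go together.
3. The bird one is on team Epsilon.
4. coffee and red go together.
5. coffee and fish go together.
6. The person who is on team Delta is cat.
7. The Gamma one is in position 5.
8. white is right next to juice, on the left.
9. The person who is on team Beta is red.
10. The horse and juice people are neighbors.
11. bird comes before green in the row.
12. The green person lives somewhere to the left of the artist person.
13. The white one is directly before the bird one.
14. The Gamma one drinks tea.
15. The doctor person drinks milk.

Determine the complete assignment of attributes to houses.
Solution:

House | Team | Color | Profession | Drink | Pet
-----------------------------------------------
  1   | Alpha | white | teacher | water | horse
  2   | Epsilon | yellow | engineer | juice | bird
  3   | Beta | red | lawyer | coffee | fish
  4   | Delta | green | doctor | milk | cat
  5   | Gamma | blue | artist | tea | dog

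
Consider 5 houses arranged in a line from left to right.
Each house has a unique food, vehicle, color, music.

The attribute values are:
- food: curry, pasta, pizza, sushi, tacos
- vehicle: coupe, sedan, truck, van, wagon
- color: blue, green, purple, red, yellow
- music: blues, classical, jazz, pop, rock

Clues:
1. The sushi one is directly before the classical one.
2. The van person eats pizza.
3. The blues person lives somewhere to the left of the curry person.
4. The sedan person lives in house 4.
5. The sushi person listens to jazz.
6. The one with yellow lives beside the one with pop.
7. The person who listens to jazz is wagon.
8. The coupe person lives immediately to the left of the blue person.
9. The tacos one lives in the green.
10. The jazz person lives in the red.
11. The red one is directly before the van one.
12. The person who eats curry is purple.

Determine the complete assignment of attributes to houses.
Solution:

House | Food | Vehicle | Color | Music
--------------------------------------
  1   | sushi | wagon | red | jazz
  2   | pizza | van | yellow | classical
  3   | tacos | coupe | green | pop
  4   | pasta | sedan | blue | blues
  5   | curry | truck | purple | rock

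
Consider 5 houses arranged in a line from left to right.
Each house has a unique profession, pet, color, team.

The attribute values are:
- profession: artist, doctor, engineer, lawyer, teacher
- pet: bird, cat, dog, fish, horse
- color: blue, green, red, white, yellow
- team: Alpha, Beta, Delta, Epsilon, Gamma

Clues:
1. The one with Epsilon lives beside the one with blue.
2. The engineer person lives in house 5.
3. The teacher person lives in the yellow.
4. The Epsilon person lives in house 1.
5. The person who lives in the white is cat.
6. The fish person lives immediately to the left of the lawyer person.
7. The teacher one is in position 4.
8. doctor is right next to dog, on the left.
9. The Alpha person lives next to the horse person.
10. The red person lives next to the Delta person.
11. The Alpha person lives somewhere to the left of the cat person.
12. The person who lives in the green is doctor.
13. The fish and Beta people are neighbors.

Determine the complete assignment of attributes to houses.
Solution:

House | Profession | Pet | Color | Team
---------------------------------------
  1   | doctor | fish | green | Epsilon
  2   | lawyer | dog | blue | Beta
  3   | artist | bird | red | Alpha
  4   | teacher | horse | yellow | Delta
  5   | engineer | cat | white | Gamma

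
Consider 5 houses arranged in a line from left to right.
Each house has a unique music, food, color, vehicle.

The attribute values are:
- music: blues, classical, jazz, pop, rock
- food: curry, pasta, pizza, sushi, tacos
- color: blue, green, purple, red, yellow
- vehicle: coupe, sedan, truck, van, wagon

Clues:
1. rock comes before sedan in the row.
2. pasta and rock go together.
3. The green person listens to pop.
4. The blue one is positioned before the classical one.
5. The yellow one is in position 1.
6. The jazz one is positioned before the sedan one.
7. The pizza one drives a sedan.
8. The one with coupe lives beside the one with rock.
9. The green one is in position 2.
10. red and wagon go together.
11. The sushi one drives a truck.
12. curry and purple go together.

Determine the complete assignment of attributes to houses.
Solution:

House | Music | Food | Color | Vehicle
--------------------------------------
  1   | jazz | sushi | yellow | truck
  2   | pop | tacos | green | coupe
  3   | rock | pasta | red | wagon
  4   | blues | pizza | blue | sedan
  5   | classical | curry | purple | van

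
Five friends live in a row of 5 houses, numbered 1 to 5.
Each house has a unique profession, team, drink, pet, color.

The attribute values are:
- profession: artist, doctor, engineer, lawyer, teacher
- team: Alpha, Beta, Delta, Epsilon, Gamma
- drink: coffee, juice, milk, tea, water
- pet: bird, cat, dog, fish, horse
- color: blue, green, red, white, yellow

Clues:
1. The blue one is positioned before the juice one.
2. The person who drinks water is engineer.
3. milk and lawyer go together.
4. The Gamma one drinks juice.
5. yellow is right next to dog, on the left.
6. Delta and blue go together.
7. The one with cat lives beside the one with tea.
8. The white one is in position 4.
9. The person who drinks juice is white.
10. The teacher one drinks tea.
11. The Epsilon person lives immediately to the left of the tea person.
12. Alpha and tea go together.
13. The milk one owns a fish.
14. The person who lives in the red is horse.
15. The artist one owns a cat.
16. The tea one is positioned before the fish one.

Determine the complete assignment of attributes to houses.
Solution:

House | Profession | Team | Drink | Pet | Color
-----------------------------------------------
  1   | artist | Epsilon | coffee | cat | yellow
  2   | teacher | Alpha | tea | dog | green
  3   | lawyer | Delta | milk | fish | blue
  4   | doctor | Gamma | juice | bird | white
  5   | engineer | Beta | water | horse | red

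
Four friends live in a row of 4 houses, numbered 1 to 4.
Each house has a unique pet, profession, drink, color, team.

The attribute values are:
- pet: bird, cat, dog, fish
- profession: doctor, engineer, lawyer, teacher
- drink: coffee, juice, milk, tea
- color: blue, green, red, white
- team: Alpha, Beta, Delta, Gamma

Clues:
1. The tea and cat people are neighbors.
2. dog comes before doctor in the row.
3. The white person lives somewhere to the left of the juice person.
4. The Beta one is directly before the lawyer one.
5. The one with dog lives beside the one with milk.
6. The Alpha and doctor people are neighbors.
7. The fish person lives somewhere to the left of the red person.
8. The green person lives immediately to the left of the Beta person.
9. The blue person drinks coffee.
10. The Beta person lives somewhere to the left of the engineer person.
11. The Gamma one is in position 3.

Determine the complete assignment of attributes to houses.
Solution:

House | Pet | Profession | Drink | Color | Team
-----------------------------------------------
  1   | dog | teacher | tea | green | Alpha
  2   | cat | doctor | milk | white | Beta
  3   | fish | lawyer | coffee | blue | Gamma
  4   | bird | engineer | juice | red | Delta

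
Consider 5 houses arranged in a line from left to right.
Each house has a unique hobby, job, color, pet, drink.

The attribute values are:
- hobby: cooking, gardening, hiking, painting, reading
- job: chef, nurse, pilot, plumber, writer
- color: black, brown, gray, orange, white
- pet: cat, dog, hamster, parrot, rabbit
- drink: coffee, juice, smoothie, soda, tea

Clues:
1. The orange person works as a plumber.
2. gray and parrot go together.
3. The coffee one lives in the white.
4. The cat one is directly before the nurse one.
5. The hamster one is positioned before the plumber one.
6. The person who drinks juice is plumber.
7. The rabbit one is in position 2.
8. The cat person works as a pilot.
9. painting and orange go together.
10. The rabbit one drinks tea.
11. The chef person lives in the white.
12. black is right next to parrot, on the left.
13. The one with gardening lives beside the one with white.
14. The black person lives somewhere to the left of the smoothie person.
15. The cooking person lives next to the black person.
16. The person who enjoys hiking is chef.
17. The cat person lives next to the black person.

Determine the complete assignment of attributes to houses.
Solution:

House | Hobby | Job | Color | Pet | Drink
-----------------------------------------
  1   | cooking | pilot | brown | cat | soda
  2   | reading | nurse | black | rabbit | tea
  3   | gardening | writer | gray | parrot | smoothie
  4   | hiking | chef | white | hamster | coffee
  5   | painting | plumber | orange | dog | juice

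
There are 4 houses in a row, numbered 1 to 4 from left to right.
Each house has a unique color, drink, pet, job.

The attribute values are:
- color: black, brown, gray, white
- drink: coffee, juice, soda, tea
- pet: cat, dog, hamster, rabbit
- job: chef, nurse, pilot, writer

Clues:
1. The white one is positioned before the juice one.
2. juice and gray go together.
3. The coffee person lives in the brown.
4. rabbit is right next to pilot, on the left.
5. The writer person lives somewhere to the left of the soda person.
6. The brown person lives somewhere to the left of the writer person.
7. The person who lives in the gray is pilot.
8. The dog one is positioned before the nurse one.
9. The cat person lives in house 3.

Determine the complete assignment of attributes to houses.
Solution:

House | Color | Drink | Pet | Job
---------------------------------
  1   | brown | coffee | dog | chef
  2   | white | tea | rabbit | writer
  3   | gray | juice | cat | pilot
  4   | black | soda | hamster | nurse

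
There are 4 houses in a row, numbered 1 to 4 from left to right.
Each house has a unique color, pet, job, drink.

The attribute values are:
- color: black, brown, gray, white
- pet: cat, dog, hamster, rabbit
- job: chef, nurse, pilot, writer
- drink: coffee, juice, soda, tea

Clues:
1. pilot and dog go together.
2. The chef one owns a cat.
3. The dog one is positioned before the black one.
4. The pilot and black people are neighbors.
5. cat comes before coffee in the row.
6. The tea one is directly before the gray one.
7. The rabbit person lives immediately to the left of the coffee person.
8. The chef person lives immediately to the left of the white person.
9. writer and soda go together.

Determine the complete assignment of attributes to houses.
Solution:

House | Color | Pet | Job | Drink
---------------------------------
  1   | brown | cat | chef | juice
  2   | white | rabbit | nurse | tea
  3   | gray | dog | pilot | coffee
  4   | black | hamster | writer | soda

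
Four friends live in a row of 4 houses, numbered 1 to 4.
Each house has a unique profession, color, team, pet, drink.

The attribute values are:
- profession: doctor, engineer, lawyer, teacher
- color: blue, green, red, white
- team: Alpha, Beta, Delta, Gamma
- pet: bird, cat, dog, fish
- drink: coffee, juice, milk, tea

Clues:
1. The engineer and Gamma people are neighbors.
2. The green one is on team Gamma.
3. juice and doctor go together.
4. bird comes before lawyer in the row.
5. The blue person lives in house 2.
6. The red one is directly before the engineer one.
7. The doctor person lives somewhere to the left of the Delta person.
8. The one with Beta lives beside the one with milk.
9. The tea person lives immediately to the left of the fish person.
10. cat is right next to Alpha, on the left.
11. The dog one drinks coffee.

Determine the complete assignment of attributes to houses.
Solution:

House | Profession | Color | Team | Pet | Drink
-----------------------------------------------
  1   | teacher | red | Beta | cat | tea
  2   | engineer | blue | Alpha | fish | milk
  3   | doctor | green | Gamma | bird | juice
  4   | lawyer | white | Delta | dog | coffee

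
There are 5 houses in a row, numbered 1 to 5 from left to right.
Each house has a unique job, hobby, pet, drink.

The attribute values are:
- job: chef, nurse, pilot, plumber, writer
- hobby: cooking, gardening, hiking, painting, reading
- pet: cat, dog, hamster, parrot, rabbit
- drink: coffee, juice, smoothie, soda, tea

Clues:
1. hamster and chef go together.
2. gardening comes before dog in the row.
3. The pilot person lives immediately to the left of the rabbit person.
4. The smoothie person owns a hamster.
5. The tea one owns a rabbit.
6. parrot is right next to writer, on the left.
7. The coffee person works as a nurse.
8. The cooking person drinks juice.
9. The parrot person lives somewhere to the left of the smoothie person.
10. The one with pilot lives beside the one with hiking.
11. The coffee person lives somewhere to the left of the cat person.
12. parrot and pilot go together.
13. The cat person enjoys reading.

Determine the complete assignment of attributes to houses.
Solution:

House | Job | Hobby | Pet | Drink
---------------------------------
  1   | pilot | cooking | parrot | juice
  2   | writer | hiking | rabbit | tea
  3   | chef | gardening | hamster | smoothie
  4   | nurse | painting | dog | coffee
  5   | plumber | reading | cat | soda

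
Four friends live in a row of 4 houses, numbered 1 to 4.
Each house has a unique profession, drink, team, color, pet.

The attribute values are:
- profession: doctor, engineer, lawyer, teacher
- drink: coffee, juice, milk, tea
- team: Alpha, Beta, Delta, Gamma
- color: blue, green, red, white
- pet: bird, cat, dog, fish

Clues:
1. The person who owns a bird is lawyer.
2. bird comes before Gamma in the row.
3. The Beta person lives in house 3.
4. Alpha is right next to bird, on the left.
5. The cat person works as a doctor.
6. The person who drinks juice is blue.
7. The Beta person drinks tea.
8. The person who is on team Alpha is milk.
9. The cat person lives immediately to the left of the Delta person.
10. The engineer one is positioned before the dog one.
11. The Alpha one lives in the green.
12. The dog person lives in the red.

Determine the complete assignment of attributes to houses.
Solution:

House | Profession | Drink | Team | Color | Pet
-----------------------------------------------
  1   | doctor | milk | Alpha | green | cat
  2   | lawyer | juice | Delta | blue | bird
  3   | engineer | tea | Beta | white | fish
  4   | teacher | coffee | Gamma | red | dog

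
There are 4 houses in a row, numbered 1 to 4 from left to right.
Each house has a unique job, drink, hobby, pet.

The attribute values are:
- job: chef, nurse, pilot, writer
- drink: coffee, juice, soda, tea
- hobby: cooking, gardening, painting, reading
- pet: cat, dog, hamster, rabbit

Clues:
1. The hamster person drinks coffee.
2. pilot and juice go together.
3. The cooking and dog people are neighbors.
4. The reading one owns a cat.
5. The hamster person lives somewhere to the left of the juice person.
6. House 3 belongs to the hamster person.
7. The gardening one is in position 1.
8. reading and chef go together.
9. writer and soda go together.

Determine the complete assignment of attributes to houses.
Solution:

House | Job | Drink | Hobby | Pet
---------------------------------
  1   | writer | soda | gardening | rabbit
  2   | chef | tea | reading | cat
  3   | nurse | coffee | cooking | hamster
  4   | pilot | juice | painting | dog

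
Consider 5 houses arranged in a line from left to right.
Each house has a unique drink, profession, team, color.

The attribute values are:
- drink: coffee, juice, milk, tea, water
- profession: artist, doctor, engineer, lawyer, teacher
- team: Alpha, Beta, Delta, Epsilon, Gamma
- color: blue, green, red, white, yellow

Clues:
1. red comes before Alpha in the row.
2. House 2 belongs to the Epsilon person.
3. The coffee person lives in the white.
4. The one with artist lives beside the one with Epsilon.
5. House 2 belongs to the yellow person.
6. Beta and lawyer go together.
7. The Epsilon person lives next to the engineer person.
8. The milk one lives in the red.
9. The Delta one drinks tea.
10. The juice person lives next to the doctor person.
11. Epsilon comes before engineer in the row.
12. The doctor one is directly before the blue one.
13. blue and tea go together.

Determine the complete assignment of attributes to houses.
Solution:

House | Drink | Profession | Team | Color
-----------------------------------------
  1   | juice | artist | Gamma | green
  2   | water | doctor | Epsilon | yellow
  3   | tea | engineer | Delta | blue
  4   | milk | lawyer | Beta | red
  5   | coffee | teacher | Alpha | white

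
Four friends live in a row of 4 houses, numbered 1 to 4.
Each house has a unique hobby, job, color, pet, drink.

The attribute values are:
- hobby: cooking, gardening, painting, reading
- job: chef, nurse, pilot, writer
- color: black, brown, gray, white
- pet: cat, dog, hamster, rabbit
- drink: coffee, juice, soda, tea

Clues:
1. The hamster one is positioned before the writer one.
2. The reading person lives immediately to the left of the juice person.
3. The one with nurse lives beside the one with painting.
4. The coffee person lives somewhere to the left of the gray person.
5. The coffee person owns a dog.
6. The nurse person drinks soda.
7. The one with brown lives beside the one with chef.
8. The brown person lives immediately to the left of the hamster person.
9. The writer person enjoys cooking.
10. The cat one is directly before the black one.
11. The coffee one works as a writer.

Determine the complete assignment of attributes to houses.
Solution:

House | Hobby | Job | Color | Pet | Drink
-----------------------------------------
  1   | reading | nurse | brown | cat | soda
  2   | painting | chef | black | hamster | juice
  3   | cooking | writer | white | dog | coffee
  4   | gardening | pilot | gray | rabbit | tea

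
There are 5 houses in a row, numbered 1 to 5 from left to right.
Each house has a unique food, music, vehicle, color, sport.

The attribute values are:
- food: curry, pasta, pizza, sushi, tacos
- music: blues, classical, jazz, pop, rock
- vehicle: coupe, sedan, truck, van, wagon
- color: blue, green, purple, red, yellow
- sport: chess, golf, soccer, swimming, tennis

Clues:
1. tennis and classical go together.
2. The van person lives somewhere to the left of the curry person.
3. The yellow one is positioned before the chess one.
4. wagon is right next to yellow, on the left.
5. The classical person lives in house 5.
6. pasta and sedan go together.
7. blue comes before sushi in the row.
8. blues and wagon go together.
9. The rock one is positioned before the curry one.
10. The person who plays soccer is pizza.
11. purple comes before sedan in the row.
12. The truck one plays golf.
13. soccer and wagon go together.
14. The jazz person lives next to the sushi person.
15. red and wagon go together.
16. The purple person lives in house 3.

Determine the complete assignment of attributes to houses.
Solution:

House | Food | Music | Vehicle | Color | Sport
----------------------------------------------
  1   | pizza | blues | wagon | red | soccer
  2   | tacos | rock | van | yellow | swimming
  3   | curry | pop | truck | purple | golf
  4   | pasta | jazz | sedan | blue | chess
  5   | sushi | classical | coupe | green | tennis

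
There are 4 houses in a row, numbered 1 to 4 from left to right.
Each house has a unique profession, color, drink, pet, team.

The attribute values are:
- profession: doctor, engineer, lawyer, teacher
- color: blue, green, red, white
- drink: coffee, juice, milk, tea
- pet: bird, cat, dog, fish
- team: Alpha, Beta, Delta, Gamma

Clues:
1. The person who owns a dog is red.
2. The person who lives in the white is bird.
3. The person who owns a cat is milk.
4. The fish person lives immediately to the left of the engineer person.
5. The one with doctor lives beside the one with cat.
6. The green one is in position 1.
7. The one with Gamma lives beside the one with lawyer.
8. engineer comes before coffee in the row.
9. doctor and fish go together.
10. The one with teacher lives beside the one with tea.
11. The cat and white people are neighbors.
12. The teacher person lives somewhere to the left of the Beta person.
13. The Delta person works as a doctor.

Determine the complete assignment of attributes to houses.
Solution:

House | Profession | Color | Drink | Pet | Team
-----------------------------------------------
  1   | doctor | green | juice | fish | Delta
  2   | engineer | blue | milk | cat | Alpha
  3   | teacher | white | coffee | bird | Gamma
  4   | lawyer | red | tea | dog | Beta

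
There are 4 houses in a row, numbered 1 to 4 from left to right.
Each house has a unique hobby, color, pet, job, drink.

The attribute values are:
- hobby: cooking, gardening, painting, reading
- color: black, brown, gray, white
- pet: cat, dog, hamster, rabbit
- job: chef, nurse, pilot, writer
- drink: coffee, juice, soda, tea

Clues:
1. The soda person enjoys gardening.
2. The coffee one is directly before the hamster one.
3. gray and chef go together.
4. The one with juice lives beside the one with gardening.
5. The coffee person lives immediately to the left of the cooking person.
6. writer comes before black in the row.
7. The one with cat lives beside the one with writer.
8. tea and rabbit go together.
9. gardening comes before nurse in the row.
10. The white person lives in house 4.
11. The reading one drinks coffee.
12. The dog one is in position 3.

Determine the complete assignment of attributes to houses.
Solution:

House | Hobby | Color | Pet | Job | Drink
-----------------------------------------
  1   | reading | gray | cat | chef | coffee
  2   | cooking | brown | hamster | writer | juice
  3   | gardening | black | dog | pilot | soda
  4   | painting | white | rabbit | nurse | tea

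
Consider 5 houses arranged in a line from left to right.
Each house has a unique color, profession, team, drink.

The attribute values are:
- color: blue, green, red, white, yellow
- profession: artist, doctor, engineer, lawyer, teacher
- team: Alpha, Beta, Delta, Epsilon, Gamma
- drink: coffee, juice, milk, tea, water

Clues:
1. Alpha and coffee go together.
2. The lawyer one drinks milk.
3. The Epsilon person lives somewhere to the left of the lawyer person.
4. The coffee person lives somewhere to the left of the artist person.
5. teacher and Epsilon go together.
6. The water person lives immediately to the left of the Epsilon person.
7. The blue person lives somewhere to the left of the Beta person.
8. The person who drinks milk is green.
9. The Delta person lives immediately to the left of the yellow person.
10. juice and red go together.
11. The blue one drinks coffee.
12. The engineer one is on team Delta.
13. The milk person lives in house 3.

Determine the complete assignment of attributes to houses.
Solution:

House | Color | Profession | Team | Drink
-----------------------------------------
  1   | white | engineer | Delta | water
  2   | yellow | teacher | Epsilon | tea
  3   | green | lawyer | Gamma | milk
  4   | blue | doctor | Alpha | coffee
  5   | red | artist | Beta | juice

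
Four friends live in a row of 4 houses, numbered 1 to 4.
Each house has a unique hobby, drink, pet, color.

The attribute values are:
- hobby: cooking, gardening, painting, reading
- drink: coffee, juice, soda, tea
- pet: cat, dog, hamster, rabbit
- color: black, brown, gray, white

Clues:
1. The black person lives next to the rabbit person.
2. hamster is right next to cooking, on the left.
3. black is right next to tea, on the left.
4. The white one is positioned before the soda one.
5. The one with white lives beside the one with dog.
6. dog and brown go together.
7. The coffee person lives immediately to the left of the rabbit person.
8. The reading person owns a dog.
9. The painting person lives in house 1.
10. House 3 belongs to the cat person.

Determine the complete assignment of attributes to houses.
Solution:

House | Hobby | Drink | Pet | Color
-----------------------------------
  1   | painting | coffee | hamster | black
  2   | cooking | tea | rabbit | gray
  3   | gardening | juice | cat | white
  4   | reading | soda | dog | brown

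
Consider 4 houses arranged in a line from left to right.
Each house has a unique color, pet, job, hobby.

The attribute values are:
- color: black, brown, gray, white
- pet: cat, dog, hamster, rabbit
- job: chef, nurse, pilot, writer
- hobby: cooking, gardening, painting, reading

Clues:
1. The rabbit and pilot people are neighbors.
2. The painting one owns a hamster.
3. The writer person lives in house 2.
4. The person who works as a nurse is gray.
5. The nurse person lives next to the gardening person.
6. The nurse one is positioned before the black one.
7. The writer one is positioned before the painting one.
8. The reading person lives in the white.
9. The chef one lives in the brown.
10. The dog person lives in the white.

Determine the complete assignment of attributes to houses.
Solution:

House | Color | Pet | Job | Hobby
---------------------------------
  1   | gray | cat | nurse | cooking
  2   | black | rabbit | writer | gardening
  3   | white | dog | pilot | reading
  4   | brown | hamster | chef | painting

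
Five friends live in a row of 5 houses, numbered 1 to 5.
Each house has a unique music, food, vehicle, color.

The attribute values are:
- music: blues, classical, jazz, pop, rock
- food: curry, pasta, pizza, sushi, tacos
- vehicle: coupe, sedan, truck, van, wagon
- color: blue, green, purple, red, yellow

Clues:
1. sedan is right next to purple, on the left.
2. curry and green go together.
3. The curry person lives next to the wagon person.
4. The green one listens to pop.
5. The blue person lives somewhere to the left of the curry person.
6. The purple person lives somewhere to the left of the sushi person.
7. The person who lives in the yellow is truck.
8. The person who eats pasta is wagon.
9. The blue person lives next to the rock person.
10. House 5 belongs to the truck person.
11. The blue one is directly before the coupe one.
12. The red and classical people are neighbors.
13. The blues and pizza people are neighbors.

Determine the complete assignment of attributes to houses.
Solution:

House | Music | Food | Vehicle | Color
--------------------------------------
  1   | blues | tacos | sedan | blue
  2   | rock | pizza | coupe | purple
  3   | pop | curry | van | green
  4   | jazz | pasta | wagon | red
  5   | classical | sushi | truck | yellow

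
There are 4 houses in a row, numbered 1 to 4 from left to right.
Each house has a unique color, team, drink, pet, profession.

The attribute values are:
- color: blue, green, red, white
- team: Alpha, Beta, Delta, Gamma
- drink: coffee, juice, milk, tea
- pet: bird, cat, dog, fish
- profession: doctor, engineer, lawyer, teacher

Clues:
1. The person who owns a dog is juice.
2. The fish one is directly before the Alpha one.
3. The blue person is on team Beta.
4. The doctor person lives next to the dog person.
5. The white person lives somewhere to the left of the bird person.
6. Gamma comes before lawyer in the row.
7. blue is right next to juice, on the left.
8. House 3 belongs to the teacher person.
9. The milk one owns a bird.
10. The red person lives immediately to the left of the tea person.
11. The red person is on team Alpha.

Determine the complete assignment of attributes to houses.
Solution:

House | Color | Team | Drink | Pet | Profession
-----------------------------------------------
  1   | blue | Beta | coffee | fish | doctor
  2   | red | Alpha | juice | dog | engineer
  3   | white | Gamma | tea | cat | teacher
  4   | green | Delta | milk | bird | lawyer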